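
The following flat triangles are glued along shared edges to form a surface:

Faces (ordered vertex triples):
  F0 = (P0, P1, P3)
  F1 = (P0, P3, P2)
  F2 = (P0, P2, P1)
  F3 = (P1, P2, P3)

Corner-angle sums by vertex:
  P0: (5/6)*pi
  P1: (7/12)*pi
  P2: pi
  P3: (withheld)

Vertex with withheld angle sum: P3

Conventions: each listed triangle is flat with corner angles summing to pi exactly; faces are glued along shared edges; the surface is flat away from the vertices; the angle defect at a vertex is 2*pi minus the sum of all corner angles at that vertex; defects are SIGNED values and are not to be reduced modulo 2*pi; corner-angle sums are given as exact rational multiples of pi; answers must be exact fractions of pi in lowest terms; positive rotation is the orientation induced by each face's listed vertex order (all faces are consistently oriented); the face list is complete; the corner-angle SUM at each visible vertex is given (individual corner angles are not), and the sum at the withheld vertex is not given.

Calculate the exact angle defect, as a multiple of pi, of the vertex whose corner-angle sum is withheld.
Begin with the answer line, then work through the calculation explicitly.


Answer: defect(P3) = (5/12)*pi

V = 4, E = 6, F = 4; chi = V - E + F = 2
Gauss-Bonnet: total defect = 2*pi*chi = 4*pi; visible defects sum to (43/12)*pi


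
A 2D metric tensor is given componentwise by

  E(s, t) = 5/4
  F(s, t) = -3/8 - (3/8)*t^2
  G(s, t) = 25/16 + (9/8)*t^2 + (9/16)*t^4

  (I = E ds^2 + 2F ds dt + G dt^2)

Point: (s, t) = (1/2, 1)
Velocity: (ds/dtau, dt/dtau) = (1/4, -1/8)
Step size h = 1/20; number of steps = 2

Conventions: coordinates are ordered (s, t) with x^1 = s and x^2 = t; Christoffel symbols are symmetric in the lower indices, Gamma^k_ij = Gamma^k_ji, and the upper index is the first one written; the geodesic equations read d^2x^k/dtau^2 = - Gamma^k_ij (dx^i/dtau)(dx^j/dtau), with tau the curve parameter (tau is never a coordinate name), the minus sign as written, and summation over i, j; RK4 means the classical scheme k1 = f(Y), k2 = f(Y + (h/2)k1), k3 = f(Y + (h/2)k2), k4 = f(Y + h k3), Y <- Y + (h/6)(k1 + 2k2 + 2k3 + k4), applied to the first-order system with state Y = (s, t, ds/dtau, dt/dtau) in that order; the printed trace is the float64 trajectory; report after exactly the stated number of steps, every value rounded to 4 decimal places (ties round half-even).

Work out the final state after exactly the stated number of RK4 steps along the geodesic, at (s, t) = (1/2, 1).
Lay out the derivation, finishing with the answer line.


f(Y) = (ds/dtau, dt/dtau, -Gamma^s_ij Y'^i Y'^j, -Gamma^t_ij Y'^i Y'^j) with the Gammas evaluated at the stage position; h = 0.050000; intermediate values shown to 6 dp
step 0: s = 0.5000, t = 1.0000, ds/dtau = 0.2500, dt/dtau = -0.1250
step 1:
  k1: at (s, t) = (0.500000, 1.000000), (ds/dtau, dt/dtau) = (0.250000, -0.125000); Gamma_sss = 0.000000, Gamma_sst = 0.000000, Gamma_stt = -0.214286, Gamma_tss = 0.000000, Gamma_tst = 0.000000, Gamma_ttt = 0.642857; k1 = (0.250000, -0.125000, 0.003348, -0.010045)
  k2: at (s, t) = (0.506250, 0.996875), (ds/dtau, dt/dtau) = (0.250084, -0.125251); Gamma_sss = 0.000000, Gamma_sst = 0.000000, Gamma_stt = -0.214475, Gamma_tss = 0.000000, Gamma_tst = 0.000000, Gamma_ttt = 0.641418; k2 = (0.250084, -0.125251, 0.003365, -0.010062)
  k3: at (s, t) = (0.506252, 0.996869), (ds/dtau, dt/dtau) = (0.250084, -0.125252); Gamma_sss = 0.000000, Gamma_sst = 0.000000, Gamma_stt = -0.214475, Gamma_tss = 0.000000, Gamma_tst = 0.000000, Gamma_ttt = 0.641415; k3 = (0.250084, -0.125252, 0.003365, -0.010062)
  k4: at (s, t) = (0.512504, 0.993737), (ds/dtau, dt/dtau) = (0.250168, -0.125503); Gamma_sss = 0.000000, Gamma_sst = 0.000000, Gamma_stt = -0.214661, Gamma_tss = 0.000000, Gamma_tst = 0.000000, Gamma_ttt = 0.639964; k4 = (0.250168, -0.125503, 0.003381, -0.010080)
  Y <- Y + (h/6)(k1 + 2k2 + 2k3 + k4): s = 0.5125, t = 0.9937, ds/dtau = 0.2502, dt/dtau = -0.1255
step 2:
  k1: at (s, t) = (0.512504, 0.993737), (ds/dtau, dt/dtau) = (0.250168, -0.125503); Gamma_sss = 0.000000, Gamma_sst = 0.000000, Gamma_stt = -0.214661, Gamma_tss = 0.000000, Gamma_tst = 0.000000, Gamma_ttt = 0.639964; k1 = (0.250168, -0.125503, 0.003381, -0.010080)
  k2: at (s, t) = (0.518758, 0.990600), (ds/dtau, dt/dtau) = (0.250253, -0.125755); Gamma_sss = 0.000000, Gamma_sst = 0.000000, Gamma_stt = -0.214844, Gamma_tss = 0.000000, Gamma_tst = 0.000000, Gamma_ttt = 0.638501; k2 = (0.250253, -0.125755, 0.003398, -0.010097)
  k3: at (s, t) = (0.518761, 0.990594), (ds/dtau, dt/dtau) = (0.250253, -0.125756); Gamma_sss = 0.000000, Gamma_sst = 0.000000, Gamma_stt = -0.214844, Gamma_tss = 0.000000, Gamma_tst = 0.000000, Gamma_ttt = 0.638498; k3 = (0.250253, -0.125756, 0.003398, -0.010097)
  k4: at (s, t) = (0.525017, 0.987450), (ds/dtau, dt/dtau) = (0.250338, -0.126008); Gamma_sss = 0.000000, Gamma_sst = 0.000000, Gamma_stt = -0.215023, Gamma_tss = 0.000000, Gamma_tst = 0.000000, Gamma_ttt = 0.637023; k4 = (0.250338, -0.126008, 0.003414, -0.010115)
  Y <- Y + (h/6)(k1 + 2k2 + 2k3 + k4): s = 0.5250, t = 0.9874, ds/dtau = 0.2503, dt/dtau = -0.1260

Answer: s = 0.5250, t = 0.9874, ds/dtau = 0.2503, dt/dtau = -0.1260


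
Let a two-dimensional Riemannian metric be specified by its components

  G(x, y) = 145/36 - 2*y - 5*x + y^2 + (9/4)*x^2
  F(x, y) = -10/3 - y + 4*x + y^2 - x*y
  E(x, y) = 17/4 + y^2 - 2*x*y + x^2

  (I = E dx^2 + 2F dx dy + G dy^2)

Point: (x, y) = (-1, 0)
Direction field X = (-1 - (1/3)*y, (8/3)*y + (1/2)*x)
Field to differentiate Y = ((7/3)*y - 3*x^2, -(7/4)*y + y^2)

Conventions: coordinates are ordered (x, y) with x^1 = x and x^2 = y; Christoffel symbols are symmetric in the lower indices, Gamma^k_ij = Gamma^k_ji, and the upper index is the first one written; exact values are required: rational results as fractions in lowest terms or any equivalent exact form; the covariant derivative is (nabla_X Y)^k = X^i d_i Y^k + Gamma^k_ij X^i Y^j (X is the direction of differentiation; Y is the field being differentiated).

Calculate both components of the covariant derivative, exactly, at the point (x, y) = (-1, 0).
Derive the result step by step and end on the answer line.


E = 21/4, F = -22/3, G = 203/18 at the point
E_x = -2, E_y = 2, F_x = 4, F_y = 0, G_x = -19/2, G_y = -2
EG - F^2 = 391/72;  g^inv = (72/391) * [[203/18, 22/3], [22/3, 21/4]]
first-kind symbols [ij,l] = (1/2)(d_i g_jl + d_j g_il - d_l g_ij): [xx,x] = E_x/2 = -1, [xx,y] = F_x - E_y/2 = 3, [xy,x] = E_y/2 = 1, [xy,y] = G_x/2 = -19/4, [yy,x] = F_y - G_x/2 = 19/4, [yy,y] = G_y/2 = -1
Gamma^x_ij = (G*[ij,x] - F*[ij,y])/(EG - F^2), Gamma^y_ij = (E*[ij,y] - F*[ij,x])/(EG - F^2)
Gamma_xxx = 772/391, Gamma_xxy = -1696/391, Gamma_xyy = 3329/391, Gamma_yxx = 606/391, Gamma_yxy = -2535/782, Gamma_yyy = 2130/391
X = (-1, -1/2), Y = (-3, 0) at the point

Answer: (nabla_X Y)^x = -18181/2346, (nabla_X Y)^y = 2071/3128


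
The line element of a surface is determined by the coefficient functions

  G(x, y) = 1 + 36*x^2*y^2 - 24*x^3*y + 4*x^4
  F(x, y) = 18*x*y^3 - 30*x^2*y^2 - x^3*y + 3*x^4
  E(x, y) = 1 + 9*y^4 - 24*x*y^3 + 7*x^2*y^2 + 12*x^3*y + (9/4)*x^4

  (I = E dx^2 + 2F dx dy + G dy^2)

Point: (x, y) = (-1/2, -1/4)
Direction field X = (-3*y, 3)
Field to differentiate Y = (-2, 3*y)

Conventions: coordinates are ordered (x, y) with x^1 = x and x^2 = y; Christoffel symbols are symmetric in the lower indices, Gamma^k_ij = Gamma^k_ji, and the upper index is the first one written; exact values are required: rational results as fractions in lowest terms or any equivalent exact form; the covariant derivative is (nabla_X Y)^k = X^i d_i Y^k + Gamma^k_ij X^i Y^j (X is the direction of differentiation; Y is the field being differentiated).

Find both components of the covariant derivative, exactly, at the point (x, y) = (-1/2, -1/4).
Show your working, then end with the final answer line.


E = 377/256, F = -11/64, G = 17/16 at the point
E_x = -55/16, E_y = -11/16, F_x = 9/32, F_y = 35/16, G_x = 1/4, G_y = -3/2
EG - F^2 = 393/256;  g^inv = (256/393) * [[17/16, 11/64], [11/64, 377/256]]
first-kind symbols [ij,l] = (1/2)(d_i g_jl + d_j g_il - d_l g_ij): [xx,x] = E_x/2 = -55/32, [xx,y] = F_x - E_y/2 = 5/8, [xy,x] = E_y/2 = -11/32, [xy,y] = G_x/2 = 1/8, [yy,x] = F_y - G_x/2 = 33/16, [yy,y] = G_y/2 = -3/4
Gamma^x_ij = (G*[ij,x] - F*[ij,y])/(EG - F^2), Gamma^y_ij = (E*[ij,y] - F*[ij,x])/(EG - F^2)
Gamma_xxx = -440/393, Gamma_xxy = -88/393, Gamma_xyy = 176/131, Gamma_yxx = 160/393, Gamma_yxy = 32/393, Gamma_yyy = -64/131
X = (3/4, 3), Y = (-2, -3/4) at the point

Answer: (nabla_X Y)^x = 33/262, (nabla_X Y)^y = 1173/131


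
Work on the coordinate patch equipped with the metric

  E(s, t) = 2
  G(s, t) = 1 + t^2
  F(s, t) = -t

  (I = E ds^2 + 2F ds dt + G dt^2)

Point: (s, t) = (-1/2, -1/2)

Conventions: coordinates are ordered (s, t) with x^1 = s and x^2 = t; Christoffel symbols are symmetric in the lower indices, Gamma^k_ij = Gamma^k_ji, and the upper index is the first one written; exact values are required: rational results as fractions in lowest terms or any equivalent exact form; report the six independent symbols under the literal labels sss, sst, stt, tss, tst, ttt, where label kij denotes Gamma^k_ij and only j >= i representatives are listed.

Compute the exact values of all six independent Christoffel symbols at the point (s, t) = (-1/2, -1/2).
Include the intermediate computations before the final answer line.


E = 2, F = 1/2, G = 5/4 at the point
E_s = 0, E_t = 0, F_s = 0, F_t = -1, G_s = 0, G_t = -1
EG - F^2 = 9/4;  g^inv = (4/9) * [[5/4, -1/2], [-1/2, 2]]
first-kind symbols [ij,l] = (1/2)(d_i g_jl + d_j g_il - d_l g_ij): [ss,s] = E_s/2 = 0, [ss,t] = F_s - E_t/2 = 0, [st,s] = E_t/2 = 0, [st,t] = G_s/2 = 0, [tt,s] = F_t - G_s/2 = -1, [tt,t] = G_t/2 = -1/2
Gamma^s_ij = (G*[ij,s] - F*[ij,t])/(EG - F^2), Gamma^t_ij = (E*[ij,t] - F*[ij,s])/(EG - F^2)

Answer: Gamma_sss = 0, Gamma_sst = 0, Gamma_stt = -4/9, Gamma_tss = 0, Gamma_tst = 0, Gamma_ttt = -2/9


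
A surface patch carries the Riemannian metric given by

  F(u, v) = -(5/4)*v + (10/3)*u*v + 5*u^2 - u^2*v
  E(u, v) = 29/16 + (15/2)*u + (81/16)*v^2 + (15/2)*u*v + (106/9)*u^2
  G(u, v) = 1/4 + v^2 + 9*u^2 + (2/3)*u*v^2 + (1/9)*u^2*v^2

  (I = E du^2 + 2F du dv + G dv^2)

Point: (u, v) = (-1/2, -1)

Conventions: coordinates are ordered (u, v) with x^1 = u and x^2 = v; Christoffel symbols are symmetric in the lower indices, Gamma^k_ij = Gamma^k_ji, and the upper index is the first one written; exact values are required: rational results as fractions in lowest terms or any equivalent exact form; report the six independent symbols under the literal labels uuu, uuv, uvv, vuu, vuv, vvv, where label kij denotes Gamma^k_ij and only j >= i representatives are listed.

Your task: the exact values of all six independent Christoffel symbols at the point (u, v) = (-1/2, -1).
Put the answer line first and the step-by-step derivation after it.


Answer: Gamma_uuu = -42665/61486, Gamma_uuv = -18213/61486, Gamma_uvv = 16690/30743, Gamma_vuu = 25749/122972, Gamma_vuv = -56087/61486, Gamma_vvv = -29759/30743

E = 707/72, F = 53/12, G = 115/36 at the point
E_u = -106/9, E_v = -111/8, F_u = -28/3, F_v = -19/6, G_u = -76/9, G_v = -25/18
EG - F^2 = 30743/2592;  g^inv = (2592/30743) * [[115/36, -53/12], [-53/12, 707/72]]
first-kind symbols [ij,l] = (1/2)(d_i g_jl + d_j g_il - d_l g_ij): [uu,u] = E_u/2 = -53/9, [uu,v] = F_u - E_v/2 = -115/48, [uv,u] = E_v/2 = -111/16, [uv,v] = G_u/2 = -38/9, [vv,u] = F_v - G_u/2 = 19/18, [vv,v] = G_v/2 = -25/36
Gamma^u_ij = (G*[ij,u] - F*[ij,v])/(EG - F^2), Gamma^v_ij = (E*[ij,v] - F*[ij,u])/(EG - F^2)


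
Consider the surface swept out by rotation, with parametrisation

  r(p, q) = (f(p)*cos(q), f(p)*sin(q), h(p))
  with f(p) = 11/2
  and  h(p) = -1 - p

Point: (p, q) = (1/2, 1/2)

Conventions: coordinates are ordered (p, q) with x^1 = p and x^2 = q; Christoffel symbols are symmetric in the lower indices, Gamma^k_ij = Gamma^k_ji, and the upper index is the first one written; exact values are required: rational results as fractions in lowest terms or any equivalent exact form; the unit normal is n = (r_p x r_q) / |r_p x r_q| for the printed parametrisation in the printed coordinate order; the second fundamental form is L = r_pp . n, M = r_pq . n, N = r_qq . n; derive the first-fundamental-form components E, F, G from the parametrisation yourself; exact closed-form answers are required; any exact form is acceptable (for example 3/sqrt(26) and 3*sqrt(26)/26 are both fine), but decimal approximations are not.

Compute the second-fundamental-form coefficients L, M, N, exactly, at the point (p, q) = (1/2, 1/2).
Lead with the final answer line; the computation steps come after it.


Answer: L = 0, M = 0, N = -11/2

f = 11/2, f' = 0, f'' = 0, h' = -1, h'' = 0
E = 1, F = 0, G = 121/4; answer radicand W^2 = 1
unnormalised second-form numerators: l = 0, m = 0, n = -11/2; L = l/sqrt(1), and similarly M = m/sqrt(W^2), N = n/sqrt(W^2)


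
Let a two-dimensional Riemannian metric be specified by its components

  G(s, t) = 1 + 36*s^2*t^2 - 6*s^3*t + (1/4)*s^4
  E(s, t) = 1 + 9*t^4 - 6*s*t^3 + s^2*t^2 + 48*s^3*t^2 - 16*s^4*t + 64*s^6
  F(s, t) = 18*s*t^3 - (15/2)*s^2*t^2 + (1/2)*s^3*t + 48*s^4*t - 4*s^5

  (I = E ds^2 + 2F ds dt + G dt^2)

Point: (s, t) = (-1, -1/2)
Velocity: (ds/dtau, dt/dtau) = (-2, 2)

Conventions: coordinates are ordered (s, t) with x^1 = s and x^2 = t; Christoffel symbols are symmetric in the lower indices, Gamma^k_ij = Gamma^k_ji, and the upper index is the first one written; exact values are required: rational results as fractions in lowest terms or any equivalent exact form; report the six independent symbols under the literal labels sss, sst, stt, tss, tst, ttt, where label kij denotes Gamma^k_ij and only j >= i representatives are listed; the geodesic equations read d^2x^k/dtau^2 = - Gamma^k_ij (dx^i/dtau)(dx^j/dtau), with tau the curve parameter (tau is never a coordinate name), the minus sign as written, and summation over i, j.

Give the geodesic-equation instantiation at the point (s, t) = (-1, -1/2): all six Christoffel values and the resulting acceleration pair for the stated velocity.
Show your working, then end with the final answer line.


E = 977/16, F = -155/8, G = 29/4 at the point
E_s = -1519/4, E_t = 31, F_s = 307/4, F_t = 83/2, G_s = -10, G_t = -30
EG - F^2 = 1077/16;  g^inv = (16/1077) * [[29/4, 155/8], [155/8, 977/16]]
first-kind symbols [ij,l] = (1/2)(d_i g_jl + d_j g_il - d_l g_ij): [ss,s] = E_s/2 = -1519/8, [ss,t] = F_s - E_t/2 = 245/4, [st,s] = E_t/2 = 31/2, [st,t] = G_s/2 = -5, [tt,s] = F_t - G_s/2 = 93/2, [tt,t] = G_t/2 = -15
Gamma^s_ij = (G*[ij,s] - F*[ij,t])/(EG - F^2), Gamma^t_ij = (E*[ij,t] - F*[ij,s])/(EG - F^2)
Gamma_sss = -3038/1077, Gamma_sst = 248/1077, Gamma_stt = 248/359, Gamma_tss = 980/1077, Gamma_tst = -80/1077, Gamma_ttt = -80/359
d^2s/dtau^2 = -(Gamma_sss*(-2)^2 + 2*Gamma_sst*(-2)*(2) + Gamma_stt*(2)^2) = 3720/359
d^2t/dtau^2 = -(Gamma_tss*(-2)^2 + 2*Gamma_tst*(-2)*(2) + Gamma_ttt*(2)^2) = -1200/359

Answer: Gamma_sss = -3038/1077, Gamma_sst = 248/1077, Gamma_stt = 248/359, Gamma_tss = 980/1077, Gamma_tst = -80/1077, Gamma_ttt = -80/359; accelerations (d^2s/dtau^2, d^2t/dtau^2) = (3720/359, -1200/359)


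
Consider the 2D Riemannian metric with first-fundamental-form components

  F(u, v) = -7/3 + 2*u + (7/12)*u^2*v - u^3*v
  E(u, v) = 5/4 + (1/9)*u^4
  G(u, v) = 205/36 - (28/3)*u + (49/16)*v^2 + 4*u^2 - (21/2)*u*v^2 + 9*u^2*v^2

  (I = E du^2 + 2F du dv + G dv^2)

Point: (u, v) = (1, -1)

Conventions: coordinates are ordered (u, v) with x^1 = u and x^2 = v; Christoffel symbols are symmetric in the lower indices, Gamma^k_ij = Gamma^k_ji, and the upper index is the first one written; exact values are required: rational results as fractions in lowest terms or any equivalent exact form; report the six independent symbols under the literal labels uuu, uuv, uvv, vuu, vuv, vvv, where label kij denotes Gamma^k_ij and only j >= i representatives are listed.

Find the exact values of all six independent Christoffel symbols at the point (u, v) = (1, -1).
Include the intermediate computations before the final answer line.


E = 49/36, F = 1/12, G = 277/144 at the point
E_u = 4/9, E_v = 0, F_u = 23/6, F_v = -5/12, G_u = 37/6, G_v = -25/8
EG - F^2 = 13537/5184;  g^inv = (5184/13537) * [[277/144, -1/12], [-1/12, 49/36]]
first-kind symbols [ij,l] = (1/2)(d_i g_jl + d_j g_il - d_l g_ij): [uu,u] = E_u/2 = 2/9, [uu,v] = F_u - E_v/2 = 23/6, [uv,u] = E_v/2 = 0, [uv,v] = G_u/2 = 37/12, [vv,u] = F_v - G_u/2 = -7/2, [vv,v] = G_v/2 = -25/16
Gamma^u_ij = (G*[ij,u] - F*[ij,v])/(EG - F^2), Gamma^v_ij = (E*[ij,v] - F*[ij,u])/(EG - F^2)

Answer: Gamma_uuu = 560/13537, Gamma_uuv = -1332/13537, Gamma_uvv = -34227/13537, Gamma_vuu = 26952/13537, Gamma_vuv = 21756/13537, Gamma_vvv = -9513/13537


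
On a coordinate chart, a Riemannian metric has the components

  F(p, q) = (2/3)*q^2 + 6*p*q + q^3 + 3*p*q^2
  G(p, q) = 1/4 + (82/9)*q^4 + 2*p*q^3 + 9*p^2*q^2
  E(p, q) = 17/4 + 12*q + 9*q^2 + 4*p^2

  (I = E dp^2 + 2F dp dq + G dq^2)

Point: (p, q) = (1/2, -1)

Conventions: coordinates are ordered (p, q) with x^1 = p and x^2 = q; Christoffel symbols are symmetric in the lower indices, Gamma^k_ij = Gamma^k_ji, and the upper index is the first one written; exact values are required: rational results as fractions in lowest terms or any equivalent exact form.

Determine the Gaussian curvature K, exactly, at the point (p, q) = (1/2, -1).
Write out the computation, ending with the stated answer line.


E = 9/4, F = -11/6, G = 191/18, EG - F^2 = 1477/72 at the point
E_p = 4, E_q = -6, F_p = -3, F_q = 5/3, G_p = 7, G_q = -683/18
E_qq = 18, F_pq = 0, G_pp = 18
Using the Brioschi determinant formula for K from the metric derivatives:
M1 = [[-E_qq/2 + F_pq - G_pp/2, E_p/2, F_p - E_q/2], [F_q - G_p/2, E, F], [G_q/2, F, G]] = [[-18, 2, 0], [-11/6, 9/4, -11/6], [-683/36, -11/6, 191/18]]; det M1 = -2347/9
M2 = [[0, E_q/2, G_p/2], [E_q/2, E, F], [G_p/2, F, G]] = [[0, -3, 7/2], [-3, 9/4, -11/6], [7/2, -11/6, 191/18]]; det M2 = -1353/16
det M1 - det M2 = -25375/144; K = -25375/144 / (1477/72)^2 = -130500/311647

Answer: K = -130500/311647


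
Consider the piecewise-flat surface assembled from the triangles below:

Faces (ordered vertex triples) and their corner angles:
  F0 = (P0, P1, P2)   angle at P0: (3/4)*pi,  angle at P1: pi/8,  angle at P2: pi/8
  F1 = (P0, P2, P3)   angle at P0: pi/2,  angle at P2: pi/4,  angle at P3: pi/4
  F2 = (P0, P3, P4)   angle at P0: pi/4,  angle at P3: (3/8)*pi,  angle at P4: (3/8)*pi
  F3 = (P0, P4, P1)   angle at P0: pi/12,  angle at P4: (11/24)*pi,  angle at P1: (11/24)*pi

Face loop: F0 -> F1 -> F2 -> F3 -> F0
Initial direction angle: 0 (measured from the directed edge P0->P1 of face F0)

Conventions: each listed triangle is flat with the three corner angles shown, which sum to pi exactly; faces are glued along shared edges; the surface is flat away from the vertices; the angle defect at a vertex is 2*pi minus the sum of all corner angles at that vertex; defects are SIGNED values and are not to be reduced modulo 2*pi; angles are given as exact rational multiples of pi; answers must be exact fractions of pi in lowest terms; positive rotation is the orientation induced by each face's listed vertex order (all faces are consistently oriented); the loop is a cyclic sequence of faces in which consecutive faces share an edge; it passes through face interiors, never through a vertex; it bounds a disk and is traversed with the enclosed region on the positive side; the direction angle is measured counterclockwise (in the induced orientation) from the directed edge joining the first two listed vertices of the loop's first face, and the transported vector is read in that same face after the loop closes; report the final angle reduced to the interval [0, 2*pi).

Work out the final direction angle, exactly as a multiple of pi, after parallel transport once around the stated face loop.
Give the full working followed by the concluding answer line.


enclosed vertex P0: corner angles sum to (19/12)*pi, defect = 2*pi - (19/12)*pi = (5/12)*pi
adding the enclosed defects to the starting angle (mod 2*pi, induced orientation) gives the holonomy
final angle = 0 + (5/12)*pi = (5/12)*pi (mod 2*pi)

Answer: final direction angle = (5/12)*pi


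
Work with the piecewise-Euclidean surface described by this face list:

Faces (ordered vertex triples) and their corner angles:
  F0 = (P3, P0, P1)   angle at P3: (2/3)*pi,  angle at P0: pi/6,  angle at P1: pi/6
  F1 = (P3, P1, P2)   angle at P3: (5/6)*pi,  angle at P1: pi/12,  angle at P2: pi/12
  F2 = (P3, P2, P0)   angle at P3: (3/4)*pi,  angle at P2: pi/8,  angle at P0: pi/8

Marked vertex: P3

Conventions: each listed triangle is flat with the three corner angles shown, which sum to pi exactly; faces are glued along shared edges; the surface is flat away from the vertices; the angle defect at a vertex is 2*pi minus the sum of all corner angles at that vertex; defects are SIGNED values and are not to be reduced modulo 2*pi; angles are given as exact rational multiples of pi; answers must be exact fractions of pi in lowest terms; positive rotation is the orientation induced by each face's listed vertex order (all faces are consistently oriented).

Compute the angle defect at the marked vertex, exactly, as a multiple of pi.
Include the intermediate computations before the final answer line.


Sum of corner angles at P3: (9/4)*pi
defect = 2*pi - (9/4)*pi

Answer: defect(P3) = -pi/4


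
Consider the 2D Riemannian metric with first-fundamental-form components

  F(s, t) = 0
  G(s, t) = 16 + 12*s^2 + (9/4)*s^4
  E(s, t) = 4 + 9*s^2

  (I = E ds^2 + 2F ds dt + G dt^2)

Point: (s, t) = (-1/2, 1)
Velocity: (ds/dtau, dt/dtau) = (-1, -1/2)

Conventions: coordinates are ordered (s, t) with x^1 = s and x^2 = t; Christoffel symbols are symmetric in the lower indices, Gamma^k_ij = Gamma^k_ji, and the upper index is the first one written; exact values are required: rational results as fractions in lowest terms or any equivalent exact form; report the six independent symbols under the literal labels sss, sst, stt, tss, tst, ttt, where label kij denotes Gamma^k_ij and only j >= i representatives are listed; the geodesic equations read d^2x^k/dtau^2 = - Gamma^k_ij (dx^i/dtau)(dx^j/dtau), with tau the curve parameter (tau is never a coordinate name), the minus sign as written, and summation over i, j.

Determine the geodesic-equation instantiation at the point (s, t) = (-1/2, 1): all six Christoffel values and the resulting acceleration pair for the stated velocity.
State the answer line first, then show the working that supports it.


Answer: Gamma_sss = -18/25, Gamma_sst = 0, Gamma_stt = 21/20, Gamma_tss = 0, Gamma_tst = -12/35, Gamma_ttt = 0; accelerations (d^2s/dtau^2, d^2t/dtau^2) = (183/400, 12/35)

E = 25/4, F = 0, G = 1225/64 at the point
E_s = -9, E_t = 0, F_s = 0, F_t = 0, G_s = -105/8, G_t = 0
EG - F^2 = 30625/256;  g^inv = (256/30625) * [[1225/64, 0], [0, 25/4]]
first-kind symbols [ij,l] = (1/2)(d_i g_jl + d_j g_il - d_l g_ij): [ss,s] = E_s/2 = -9/2, [ss,t] = F_s - E_t/2 = 0, [st,s] = E_t/2 = 0, [st,t] = G_s/2 = -105/16, [tt,s] = F_t - G_s/2 = 105/16, [tt,t] = G_t/2 = 0
Gamma^s_ij = (G*[ij,s] - F*[ij,t])/(EG - F^2), Gamma^t_ij = (E*[ij,t] - F*[ij,s])/(EG - F^2)
Gamma_sss = -18/25, Gamma_sst = 0, Gamma_stt = 21/20, Gamma_tss = 0, Gamma_tst = -12/35, Gamma_ttt = 0
d^2s/dtau^2 = -(Gamma_sss*(-1)^2 + 2*Gamma_sst*(-1)*(-1/2) + Gamma_stt*(-1/2)^2) = 183/400
d^2t/dtau^2 = -(Gamma_tss*(-1)^2 + 2*Gamma_tst*(-1)*(-1/2) + Gamma_ttt*(-1/2)^2) = 12/35


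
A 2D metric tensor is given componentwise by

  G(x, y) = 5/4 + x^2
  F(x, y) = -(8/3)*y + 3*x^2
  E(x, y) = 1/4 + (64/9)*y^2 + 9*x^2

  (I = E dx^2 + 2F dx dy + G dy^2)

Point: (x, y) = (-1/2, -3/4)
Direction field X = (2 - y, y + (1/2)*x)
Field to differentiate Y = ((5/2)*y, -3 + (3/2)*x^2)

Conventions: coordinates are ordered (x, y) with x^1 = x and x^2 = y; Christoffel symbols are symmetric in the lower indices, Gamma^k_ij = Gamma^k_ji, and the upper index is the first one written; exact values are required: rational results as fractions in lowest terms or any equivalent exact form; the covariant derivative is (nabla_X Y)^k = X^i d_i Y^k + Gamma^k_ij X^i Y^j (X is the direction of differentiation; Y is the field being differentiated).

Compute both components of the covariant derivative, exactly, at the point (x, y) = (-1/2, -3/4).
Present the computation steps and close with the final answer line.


E = 13/2, F = 11/4, G = 3/2 at the point
E_x = -9, E_y = -32/3, F_x = -3, F_y = -8/3, G_x = -1, G_y = 0
EG - F^2 = 35/16;  g^inv = (16/35) * [[3/2, -11/4], [-11/4, 13/2]]
first-kind symbols [ij,l] = (1/2)(d_i g_jl + d_j g_il - d_l g_ij): [xx,x] = E_x/2 = -9/2, [xx,y] = F_x - E_y/2 = 7/3, [xy,x] = E_y/2 = -16/3, [xy,y] = G_x/2 = -1/2, [yy,x] = F_y - G_x/2 = -13/6, [yy,y] = G_y/2 = 0
Gamma^x_ij = (G*[ij,x] - F*[ij,y])/(EG - F^2), Gamma^y_ij = (E*[ij,y] - F*[ij,x])/(EG - F^2)
Gamma_xxx = -632/105, Gamma_xxy = -106/35, Gamma_xyy = -52/35, Gamma_yxx = 1322/105, Gamma_yxy = 548/105, Gamma_yyy = 286/105
X = (11/4, -1), Y = (-15/8, -21/8) at the point

Answer: (nabla_X Y)^x = 22859/560, (nabla_X Y)^y = -50279/560


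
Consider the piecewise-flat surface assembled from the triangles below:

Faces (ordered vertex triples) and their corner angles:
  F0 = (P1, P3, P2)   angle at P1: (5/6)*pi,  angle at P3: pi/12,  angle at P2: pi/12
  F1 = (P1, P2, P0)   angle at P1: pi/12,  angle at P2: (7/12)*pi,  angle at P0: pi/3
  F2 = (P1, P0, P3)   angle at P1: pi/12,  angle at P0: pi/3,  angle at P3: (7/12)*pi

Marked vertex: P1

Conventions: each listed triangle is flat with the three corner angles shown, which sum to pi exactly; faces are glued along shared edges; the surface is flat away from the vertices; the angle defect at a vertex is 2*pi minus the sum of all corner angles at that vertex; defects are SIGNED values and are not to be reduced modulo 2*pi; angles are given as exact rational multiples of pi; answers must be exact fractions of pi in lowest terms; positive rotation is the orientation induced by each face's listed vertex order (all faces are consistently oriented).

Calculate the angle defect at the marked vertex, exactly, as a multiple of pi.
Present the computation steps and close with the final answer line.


Sum of corner angles at P1: pi
defect = 2*pi - pi

Answer: defect(P1) = pi


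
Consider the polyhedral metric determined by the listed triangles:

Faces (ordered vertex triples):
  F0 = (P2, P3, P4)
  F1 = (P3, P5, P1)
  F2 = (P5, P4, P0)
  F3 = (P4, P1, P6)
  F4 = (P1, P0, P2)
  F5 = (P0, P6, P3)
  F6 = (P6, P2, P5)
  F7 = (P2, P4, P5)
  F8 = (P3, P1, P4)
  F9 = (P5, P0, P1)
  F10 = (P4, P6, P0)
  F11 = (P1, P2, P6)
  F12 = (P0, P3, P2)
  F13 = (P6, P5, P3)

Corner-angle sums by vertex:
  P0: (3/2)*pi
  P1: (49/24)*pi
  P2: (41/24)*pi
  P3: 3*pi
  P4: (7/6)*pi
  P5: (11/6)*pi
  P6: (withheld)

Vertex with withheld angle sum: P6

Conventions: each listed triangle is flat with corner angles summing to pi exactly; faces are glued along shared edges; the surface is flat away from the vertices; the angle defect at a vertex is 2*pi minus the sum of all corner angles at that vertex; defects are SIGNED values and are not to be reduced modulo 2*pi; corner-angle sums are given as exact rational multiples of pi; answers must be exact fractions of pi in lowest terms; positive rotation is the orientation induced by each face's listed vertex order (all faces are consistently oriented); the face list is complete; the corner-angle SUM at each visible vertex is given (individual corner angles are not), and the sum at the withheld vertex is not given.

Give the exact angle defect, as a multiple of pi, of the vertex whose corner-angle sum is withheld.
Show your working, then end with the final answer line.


V = 7, E = 21, F = 14; chi = V - E + F = 0
Gauss-Bonnet: total defect = 2*pi*chi = 0; visible defects sum to (3/4)*pi

Answer: defect(P6) = (-3/4)*pi


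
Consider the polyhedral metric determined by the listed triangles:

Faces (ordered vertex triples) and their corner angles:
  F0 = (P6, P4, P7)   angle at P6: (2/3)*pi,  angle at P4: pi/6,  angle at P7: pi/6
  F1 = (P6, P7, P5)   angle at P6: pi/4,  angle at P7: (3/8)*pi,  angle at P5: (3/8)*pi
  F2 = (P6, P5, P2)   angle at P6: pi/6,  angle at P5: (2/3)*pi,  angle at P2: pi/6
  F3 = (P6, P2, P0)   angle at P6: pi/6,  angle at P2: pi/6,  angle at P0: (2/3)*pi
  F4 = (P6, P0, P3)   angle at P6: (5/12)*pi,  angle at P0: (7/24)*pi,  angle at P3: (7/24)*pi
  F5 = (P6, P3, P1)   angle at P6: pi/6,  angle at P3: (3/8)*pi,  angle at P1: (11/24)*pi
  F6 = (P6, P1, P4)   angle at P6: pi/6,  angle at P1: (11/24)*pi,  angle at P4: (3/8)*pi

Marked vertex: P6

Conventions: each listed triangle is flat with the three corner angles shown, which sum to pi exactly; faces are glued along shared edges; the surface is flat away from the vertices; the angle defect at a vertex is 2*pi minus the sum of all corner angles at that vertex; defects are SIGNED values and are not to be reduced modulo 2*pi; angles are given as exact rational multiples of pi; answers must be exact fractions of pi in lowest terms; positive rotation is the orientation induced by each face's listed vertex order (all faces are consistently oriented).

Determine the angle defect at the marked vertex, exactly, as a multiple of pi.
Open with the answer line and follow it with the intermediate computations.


Answer: defect(P6) = 0

Sum of corner angles at P6: 2*pi
defect = 2*pi - 2*pi


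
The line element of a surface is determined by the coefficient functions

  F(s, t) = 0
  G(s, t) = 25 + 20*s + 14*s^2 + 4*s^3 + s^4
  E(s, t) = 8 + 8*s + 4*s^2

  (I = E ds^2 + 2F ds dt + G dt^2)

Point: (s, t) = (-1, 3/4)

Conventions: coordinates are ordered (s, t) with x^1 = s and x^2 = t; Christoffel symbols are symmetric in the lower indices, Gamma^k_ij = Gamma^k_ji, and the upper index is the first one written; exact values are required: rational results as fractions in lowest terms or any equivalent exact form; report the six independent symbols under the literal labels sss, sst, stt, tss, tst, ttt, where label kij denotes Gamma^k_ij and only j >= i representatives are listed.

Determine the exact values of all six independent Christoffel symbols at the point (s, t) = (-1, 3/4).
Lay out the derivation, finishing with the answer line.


E = 4, F = 0, G = 16 at the point
E_s = 0, E_t = 0, F_s = 0, F_t = 0, G_s = 0, G_t = 0
EG - F^2 = 64;  g^inv = (1/64) * [[16, 0], [0, 4]]
first-kind symbols [ij,l] = (1/2)(d_i g_jl + d_j g_il - d_l g_ij): [ss,s] = E_s/2 = 0, [ss,t] = F_s - E_t/2 = 0, [st,s] = E_t/2 = 0, [st,t] = G_s/2 = 0, [tt,s] = F_t - G_s/2 = 0, [tt,t] = G_t/2 = 0
Gamma^s_ij = (G*[ij,s] - F*[ij,t])/(EG - F^2), Gamma^t_ij = (E*[ij,t] - F*[ij,s])/(EG - F^2)

Answer: Gamma_sss = 0, Gamma_sst = 0, Gamma_stt = 0, Gamma_tss = 0, Gamma_tst = 0, Gamma_ttt = 0


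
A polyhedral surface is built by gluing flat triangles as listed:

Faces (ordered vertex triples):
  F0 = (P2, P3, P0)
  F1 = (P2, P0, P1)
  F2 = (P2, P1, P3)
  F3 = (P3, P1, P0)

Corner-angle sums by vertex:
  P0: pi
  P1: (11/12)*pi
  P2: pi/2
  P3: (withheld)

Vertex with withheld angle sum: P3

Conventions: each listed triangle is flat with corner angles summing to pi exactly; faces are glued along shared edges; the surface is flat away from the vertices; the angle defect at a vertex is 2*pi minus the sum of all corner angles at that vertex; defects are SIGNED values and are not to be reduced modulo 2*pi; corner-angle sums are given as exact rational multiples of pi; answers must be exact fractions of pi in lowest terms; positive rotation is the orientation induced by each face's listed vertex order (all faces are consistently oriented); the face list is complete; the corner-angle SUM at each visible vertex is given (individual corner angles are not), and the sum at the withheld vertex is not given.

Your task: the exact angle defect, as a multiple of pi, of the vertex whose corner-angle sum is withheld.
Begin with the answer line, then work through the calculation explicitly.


Answer: defect(P3) = (5/12)*pi

V = 4, E = 6, F = 4; chi = V - E + F = 2
Gauss-Bonnet: total defect = 2*pi*chi = 4*pi; visible defects sum to (43/12)*pi


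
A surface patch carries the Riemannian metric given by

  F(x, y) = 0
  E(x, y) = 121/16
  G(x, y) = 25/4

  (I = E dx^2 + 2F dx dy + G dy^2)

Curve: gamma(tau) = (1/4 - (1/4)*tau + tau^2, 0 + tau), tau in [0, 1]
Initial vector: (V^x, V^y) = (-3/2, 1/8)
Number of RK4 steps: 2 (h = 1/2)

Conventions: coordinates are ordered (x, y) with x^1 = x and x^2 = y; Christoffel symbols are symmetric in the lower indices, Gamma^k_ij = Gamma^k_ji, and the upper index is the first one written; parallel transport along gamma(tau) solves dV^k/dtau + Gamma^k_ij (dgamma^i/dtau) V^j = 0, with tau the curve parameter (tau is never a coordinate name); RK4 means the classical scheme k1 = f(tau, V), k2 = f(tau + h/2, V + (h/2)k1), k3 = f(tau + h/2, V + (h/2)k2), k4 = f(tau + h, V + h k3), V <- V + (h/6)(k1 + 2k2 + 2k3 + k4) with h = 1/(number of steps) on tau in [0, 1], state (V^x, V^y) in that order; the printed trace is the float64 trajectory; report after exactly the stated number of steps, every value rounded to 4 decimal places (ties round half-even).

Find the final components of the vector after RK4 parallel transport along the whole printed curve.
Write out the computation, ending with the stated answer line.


gamma'(tau) = (-1/4 + 2*tau, 1); f(tau, V)^k = -Gamma^k_ij(gamma(tau)) gamma'^i(tau) V^j; h = 1/2; intermediate values shown to 6 dp
curve data and Christoffel symbols at the stage parameters:
  tau = 0.000000: gamma = (0.250000, 0.000000), gamma' = (-0.250000, 1.000000); Gamma_xxx = 0.000000, Gamma_xxy = 0.000000, Gamma_xyy = 0.000000, Gamma_yxx = 0.000000, Gamma_yxy = 0.000000, Gamma_yyy = 0.000000
  tau = 0.250000: gamma = (0.250000, 0.250000), gamma' = (0.250000, 1.000000); Gamma_xxx = 0.000000, Gamma_xxy = 0.000000, Gamma_xyy = 0.000000, Gamma_yxx = 0.000000, Gamma_yxy = 0.000000, Gamma_yyy = 0.000000
  tau = 0.500000: gamma = (0.375000, 0.500000), gamma' = (0.750000, 1.000000); Gamma_xxx = 0.000000, Gamma_xxy = 0.000000, Gamma_xyy = 0.000000, Gamma_yxx = 0.000000, Gamma_yxy = 0.000000, Gamma_yyy = 0.000000
  tau = 0.750000: gamma = (0.625000, 0.750000), gamma' = (1.250000, 1.000000); Gamma_xxx = 0.000000, Gamma_xxy = 0.000000, Gamma_xyy = 0.000000, Gamma_yxx = 0.000000, Gamma_yxy = 0.000000, Gamma_yyy = 0.000000
  tau = 1.000000: gamma = (1.000000, 1.000000), gamma' = (1.750000, 1.000000); Gamma_xxx = 0.000000, Gamma_xxy = 0.000000, Gamma_xyy = 0.000000, Gamma_yxx = 0.000000, Gamma_yxy = 0.000000, Gamma_yyy = 0.000000
step 0: V^x = -1.5000, V^y = 0.1250
step 1: k1 = (0.000000, 0.000000), k2 = (0.000000, 0.000000), k3 = (0.000000, 0.000000), k4 = (0.000000, 0.000000); V <- V + (h/6)(k1 + 2k2 + 2k3 + k4): V^x = -1.5000, V^y = 0.1250
step 2: k1 = (0.000000, 0.000000), k2 = (0.000000, 0.000000), k3 = (0.000000, 0.000000), k4 = (0.000000, 0.000000); V <- V + (h/6)(k1 + 2k2 + 2k3 + k4): V^x = -1.5000, V^y = 0.1250

Answer: V^x = -1.5000, V^y = 0.1250


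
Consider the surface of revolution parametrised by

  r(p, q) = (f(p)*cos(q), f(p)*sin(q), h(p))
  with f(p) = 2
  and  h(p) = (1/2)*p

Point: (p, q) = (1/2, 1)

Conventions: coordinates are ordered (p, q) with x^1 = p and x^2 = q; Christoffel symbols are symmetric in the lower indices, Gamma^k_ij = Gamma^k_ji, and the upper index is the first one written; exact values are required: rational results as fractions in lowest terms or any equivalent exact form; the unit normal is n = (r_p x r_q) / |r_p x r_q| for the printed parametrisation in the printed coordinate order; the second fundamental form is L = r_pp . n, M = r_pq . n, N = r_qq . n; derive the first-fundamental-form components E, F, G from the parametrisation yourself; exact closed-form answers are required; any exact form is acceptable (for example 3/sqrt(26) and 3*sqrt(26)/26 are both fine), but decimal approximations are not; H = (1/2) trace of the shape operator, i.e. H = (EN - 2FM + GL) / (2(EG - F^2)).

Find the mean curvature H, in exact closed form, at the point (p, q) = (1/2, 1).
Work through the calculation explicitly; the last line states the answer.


f = 2, f' = 0, f'' = 0, h' = 1/2, h'' = 0
E = 1/4, F = 0, G = 4; answer radicand W^2 = 1/4
unnormalised second-form numerators: l = 0, m = 0, n = 1; L = l/sqrt(1/4), and similarly M = m/sqrt(W^2), N = n/sqrt(W^2)
H = (E*n - 2*F*m + G*l) / (2*(EG - F^2)*sqrt(W^2)); E*n - 2*F*m + G*l = 1/4, EG - F^2 = 1, so H = (1/8)/sqrt(1/4)

Answer: H = 1/4


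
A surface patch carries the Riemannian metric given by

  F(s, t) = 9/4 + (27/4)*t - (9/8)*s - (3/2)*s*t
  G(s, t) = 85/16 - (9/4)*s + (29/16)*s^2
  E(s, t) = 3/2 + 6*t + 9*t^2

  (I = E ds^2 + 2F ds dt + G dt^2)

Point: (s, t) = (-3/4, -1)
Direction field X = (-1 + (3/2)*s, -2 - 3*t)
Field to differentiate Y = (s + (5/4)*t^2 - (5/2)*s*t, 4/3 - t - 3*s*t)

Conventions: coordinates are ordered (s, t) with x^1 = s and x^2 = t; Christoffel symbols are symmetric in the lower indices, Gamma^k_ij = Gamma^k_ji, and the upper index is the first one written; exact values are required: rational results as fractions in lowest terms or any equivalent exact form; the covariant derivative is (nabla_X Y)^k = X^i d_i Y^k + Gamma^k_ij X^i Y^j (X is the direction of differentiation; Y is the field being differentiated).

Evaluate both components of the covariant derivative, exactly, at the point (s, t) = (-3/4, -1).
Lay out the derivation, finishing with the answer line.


E = 9/2, F = -153/32, G = 2053/256 at the point
E_s = 0, E_t = -12, F_s = 3/8, F_t = 63/8, G_s = -159/32, G_t = 0
EG - F^2 = 13545/1024;  g^inv = (1024/13545) * [[2053/256, 153/32], [153/32, 9/2]]
first-kind symbols [ij,l] = (1/2)(d_i g_jl + d_j g_il - d_l g_ij): [ss,s] = E_s/2 = 0, [ss,t] = F_s - E_t/2 = 51/8, [st,s] = E_t/2 = -6, [st,t] = G_s/2 = -159/64, [tt,s] = F_t - G_s/2 = 663/64, [tt,t] = G_t/2 = 0
Gamma^s_ij = (G*[ij,s] - F*[ij,t])/(EG - F^2), Gamma^t_ij = (E*[ij,t] - F*[ij,s])/(EG - F^2)
Gamma_sss = 3468/1505, Gamma_sst = -5851/1290, Gamma_stt = 453713/72240, Gamma_tss = 3264/1505, Gamma_tst = -648/215, Gamma_ttt = 11271/3010
X = (-17/8, 1), Y = (-11/8, 1/12) at the point

Answer: (nabla_X Y)^s = 540373/86688, (nabla_X Y)^t = 7467/1204


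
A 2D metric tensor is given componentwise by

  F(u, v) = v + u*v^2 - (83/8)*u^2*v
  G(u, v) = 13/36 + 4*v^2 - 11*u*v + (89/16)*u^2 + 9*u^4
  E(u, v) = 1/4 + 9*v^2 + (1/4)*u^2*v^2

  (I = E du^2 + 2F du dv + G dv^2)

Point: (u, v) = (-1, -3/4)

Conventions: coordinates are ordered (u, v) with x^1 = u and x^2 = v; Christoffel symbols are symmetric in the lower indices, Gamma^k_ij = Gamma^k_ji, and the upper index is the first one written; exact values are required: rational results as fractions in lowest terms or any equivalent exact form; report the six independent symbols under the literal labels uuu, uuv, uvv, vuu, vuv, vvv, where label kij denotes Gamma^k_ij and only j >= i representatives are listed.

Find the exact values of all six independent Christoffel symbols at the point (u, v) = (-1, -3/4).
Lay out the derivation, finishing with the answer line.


E = 349/64, F = 207/32, G = 1285/144 at the point
E_u = -9/32, E_v = -111/8, F_u = -15, F_v = -63/8, G_u = -311/8, G_v = 5
EG - F^2 = 7853/1152;  g^inv = (1152/7853) * [[1285/144, -207/32], [-207/32, 349/64]]
first-kind symbols [ij,l] = (1/2)(d_i g_jl + d_j g_il - d_l g_ij): [uu,u] = E_u/2 = -9/64, [uu,v] = F_u - E_v/2 = -129/16, [uv,u] = E_v/2 = -111/16, [uv,v] = G_u/2 = -311/16, [vv,u] = F_v - G_u/2 = 185/16, [vv,v] = G_v/2 = 5/2
Gamma^u_ij = (G*[ij,u] - F*[ij,v])/(EG - F^2), Gamma^v_ij = (E*[ij,v] - F*[ij,u])/(EG - F^2)

Answer: Gamma_uuu = 469089/62824, Gamma_uuv = 294123/31412, Gamma_uvv = 200465/15706, Gamma_vuu = -793611/125648, Gamma_vuv = -563265/62824, Gamma_vvv = -281835/31412


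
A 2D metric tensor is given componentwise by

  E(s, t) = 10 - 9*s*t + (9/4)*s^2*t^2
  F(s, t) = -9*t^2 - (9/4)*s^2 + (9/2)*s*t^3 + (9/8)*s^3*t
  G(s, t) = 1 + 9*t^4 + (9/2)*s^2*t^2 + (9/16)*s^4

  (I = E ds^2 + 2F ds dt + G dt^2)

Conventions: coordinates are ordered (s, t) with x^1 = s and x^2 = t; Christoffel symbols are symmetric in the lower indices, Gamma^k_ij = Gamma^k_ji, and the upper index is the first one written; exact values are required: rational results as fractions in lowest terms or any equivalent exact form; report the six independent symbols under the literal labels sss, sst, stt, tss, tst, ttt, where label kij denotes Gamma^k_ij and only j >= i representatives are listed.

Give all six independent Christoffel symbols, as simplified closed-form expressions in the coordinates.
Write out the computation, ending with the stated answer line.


E = 10 - 9*s*t + (9/4)*s^2*t^2; F = -9*t^2 - (9/4)*s^2 + (9/2)*s*t^3 + (9/8)*s^3*t; G = 1 + 9*t^4 + (9/2)*s^2*t^2 + (9/16)*s^4
Gamma^k_ij = (1/2) g^{kl} (d_i g_jl + d_j g_il - d_l g_ij), with g^inv = (1/(EG-F^2)) [[G, -F], [-F, E]]
first partials: E_s = -9*t + (9/2)*s*t^2, E_t = -9*s + (9/2)*s^2*t, F_s = -(9/2)*s + (9/2)*t^3 + (27/8)*s^2*t, F_t = -18*t + (27/2)*s*t^2 + (9/8)*s^3, G_s = 9*s*t^2 + (9/4)*s^3, G_t = 36*t^3 + 9*s^2*t
D = EG - F^2 = 10 - 9*s*t + 9*t^4 + (27/4)*s^2*t^2 + (9/16)*s^4
expanded: Gamma^s_ss = (G E_s - 2F F_s + F E_t)/(2D), Gamma^s_st = (G E_t - F G_s)/(2D), Gamma^s_tt = (2G F_t - G G_s - F G_t)/(2D), Gamma^t_ss = (2E F_s - E E_t - F E_s)/(2D), Gamma^t_st = (E G_s - F E_t)/(2D), Gamma^t_tt = (E G_t - 2F F_t + F G_s)/(2D); substitute and cancel common factors

Answer: Gamma_sss = (36*s*t^2 - 72*t)/(9*s^4 + 108*s^2*t^2 - 144*s*t + 144*t^4 + 160), Gamma_sst = (36*s^2*t - 72*s)/(9*s^4 + 108*s^2*t^2 - 144*s*t + 144*t^4 + 160), Gamma_stt = (144*s*t^2 - 288*t)/(9*s^4 + 108*s^2*t^2 - 144*s*t + 144*t^4 + 160), Gamma_tss = (18*s^2*t + 72*t^3)/(9*s^4 + 108*s^2*t^2 - 144*s*t + 144*t^4 + 160), Gamma_tst = (18*s^3 + 72*s*t^2)/(9*s^4 + 108*s^2*t^2 - 144*s*t + 144*t^4 + 160), Gamma_ttt = (72*s^2*t + 288*t^3)/(9*s^4 + 108*s^2*t^2 - 144*s*t + 144*t^4 + 160)
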